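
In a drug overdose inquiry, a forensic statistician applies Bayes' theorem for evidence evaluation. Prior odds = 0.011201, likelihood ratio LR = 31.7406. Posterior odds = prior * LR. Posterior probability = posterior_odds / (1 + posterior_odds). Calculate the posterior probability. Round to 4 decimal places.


Bayesian evidence evaluation:
Posterior odds = prior_odds * LR = 0.011201 * 31.7406 = 0.3555265
Posterior probability = posterior_odds / (1 + posterior_odds)
= 0.3555265 / (1 + 0.3555265)
= 0.3555265 / 1.3555265
= 0.2623

0.2623


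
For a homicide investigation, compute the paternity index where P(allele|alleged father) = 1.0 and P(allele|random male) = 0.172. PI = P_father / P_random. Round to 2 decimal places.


Paternity Index calculation:
PI = P(allele|father) / P(allele|random)
PI = 1.0 / 0.172
PI = 5.81

5.81


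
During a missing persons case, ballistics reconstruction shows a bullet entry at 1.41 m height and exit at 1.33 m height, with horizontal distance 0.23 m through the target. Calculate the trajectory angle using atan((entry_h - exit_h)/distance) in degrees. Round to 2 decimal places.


Bullet trajectory angle:
Height difference = 1.41 - 1.33 = 0.08 m
angle = atan(0.08 / 0.23)
angle = atan(0.347826)
angle = 19.18 degrees

19.18


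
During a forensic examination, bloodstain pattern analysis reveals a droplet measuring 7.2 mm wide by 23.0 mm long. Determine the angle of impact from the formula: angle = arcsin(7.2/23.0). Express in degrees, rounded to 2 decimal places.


Blood spatter impact angle calculation:
width / length = 7.2 / 23.0 = 0.313043
angle = arcsin(0.313043)
angle = 18.24 degrees

18.24


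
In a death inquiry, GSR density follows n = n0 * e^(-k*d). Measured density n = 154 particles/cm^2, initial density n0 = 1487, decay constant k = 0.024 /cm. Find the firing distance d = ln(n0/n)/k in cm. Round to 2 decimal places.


GSR distance calculation:
n0/n = 1487 / 154 = 9.655844
ln(n0/n) = 2.267563
d = 2.267563 / 0.024 = 94.48 cm

94.48


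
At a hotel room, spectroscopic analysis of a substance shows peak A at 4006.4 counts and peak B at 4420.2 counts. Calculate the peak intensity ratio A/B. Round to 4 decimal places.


Spectral peak ratio:
Peak A = 4006.4 counts
Peak B = 4420.2 counts
Ratio = 4006.4 / 4420.2 = 0.9064

0.9064


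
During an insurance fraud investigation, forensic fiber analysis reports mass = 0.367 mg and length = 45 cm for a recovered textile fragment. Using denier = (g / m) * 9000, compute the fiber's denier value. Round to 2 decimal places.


Denier calculation:
Mass in grams = 0.367 mg / 1000 = 0.000367 g
Length in meters = 45 cm / 100 = 0.45 m
Linear density = mass / length = 0.000367 / 0.45 = 0.00081556 g/m
Denier = (g/m) * 9000 = 0.00081556 * 9000 = 7.34

7.34


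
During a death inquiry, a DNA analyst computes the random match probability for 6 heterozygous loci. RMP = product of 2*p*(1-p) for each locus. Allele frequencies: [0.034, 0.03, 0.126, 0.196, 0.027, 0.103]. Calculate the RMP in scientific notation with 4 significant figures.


Computing RMP for 6 loci:
Locus 1: 2 * 0.034 * 0.966 = 0.065688
Locus 2: 2 * 0.03 * 0.97 = 0.0582
Locus 3: 2 * 0.126 * 0.874 = 0.220248
Locus 4: 2 * 0.196 * 0.804 = 0.315168
Locus 5: 2 * 0.027 * 0.973 = 0.052542
Locus 6: 2 * 0.103 * 0.897 = 0.184782
RMP = 2.576e-06

2.576e-06


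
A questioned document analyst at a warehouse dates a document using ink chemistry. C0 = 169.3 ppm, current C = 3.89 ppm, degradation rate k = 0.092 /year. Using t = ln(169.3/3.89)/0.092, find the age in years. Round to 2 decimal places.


Document age estimation:
C0/C = 169.3 / 3.89 = 43.521851
ln(C0/C) = 3.773263
t = 3.773263 / 0.092 = 41.01 years

41.01


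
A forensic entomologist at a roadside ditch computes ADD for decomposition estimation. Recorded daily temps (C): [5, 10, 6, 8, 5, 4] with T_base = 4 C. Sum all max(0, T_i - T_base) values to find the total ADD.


Computing ADD day by day:
Day 1: max(0, 5 - 4) = 1
Day 2: max(0, 10 - 4) = 6
Day 3: max(0, 6 - 4) = 2
Day 4: max(0, 8 - 4) = 4
Day 5: max(0, 5 - 4) = 1
Day 6: max(0, 4 - 4) = 0
Total ADD = 14

14


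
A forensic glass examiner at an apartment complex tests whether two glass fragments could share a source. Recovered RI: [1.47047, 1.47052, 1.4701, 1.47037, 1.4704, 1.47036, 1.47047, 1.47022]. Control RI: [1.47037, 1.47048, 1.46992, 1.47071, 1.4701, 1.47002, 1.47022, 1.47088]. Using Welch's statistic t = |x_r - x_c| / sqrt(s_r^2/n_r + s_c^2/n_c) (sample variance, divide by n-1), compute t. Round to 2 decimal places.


Welch's t-criterion for glass RI comparison:
Recovered mean = sum / n_r = 11.76291 / 8 = 1.4703637
Control mean = sum / n_c = 11.7627 / 8 = 1.4703375
Recovered sample variance s_r^2 = 1.97982e-08
Control sample variance s_c^2 = 1.1425e-07
Welch SE (unpooled) = sqrt(s_r^2/n_r + s_c^2/n_c) = sqrt(2.47478e-09 + 1.42812e-08) = sqrt(1.6756e-08) = 0.000129445
|mean_r - mean_c| = 2.625e-05
t = 2.625e-05 / 0.000129445 = 0.20

0.20


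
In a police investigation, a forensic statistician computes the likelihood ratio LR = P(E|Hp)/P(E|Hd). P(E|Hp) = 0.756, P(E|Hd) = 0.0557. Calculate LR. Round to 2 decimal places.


Likelihood ratio calculation:
LR = P(E|Hp) / P(E|Hd)
LR = 0.756 / 0.0557
LR = 13.57

13.57


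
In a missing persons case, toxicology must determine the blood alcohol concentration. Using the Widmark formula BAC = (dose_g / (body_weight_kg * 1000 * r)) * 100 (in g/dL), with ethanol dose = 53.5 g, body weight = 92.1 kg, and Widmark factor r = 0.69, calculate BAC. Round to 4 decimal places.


Applying the Widmark formula:
BAC = (dose_g / (body_wt * 1000 * r)) * 100
Denominator = 92.1 * 1000 * 0.69 = 63549
BAC = (53.5 / 63549) * 100
BAC = 0.0842 g/dL

0.0842


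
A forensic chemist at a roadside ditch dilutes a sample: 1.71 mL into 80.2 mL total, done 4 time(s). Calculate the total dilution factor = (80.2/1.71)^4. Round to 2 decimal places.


Dilution factor calculation:
Single dilution = V_total / V_sample = 80.2 / 1.71 ≈ 46.900585
Number of dilutions = 4
Total DF = (80.2 / 1.71)^4 (full precision, rounded at the end) = 4838525.47

4838525.47


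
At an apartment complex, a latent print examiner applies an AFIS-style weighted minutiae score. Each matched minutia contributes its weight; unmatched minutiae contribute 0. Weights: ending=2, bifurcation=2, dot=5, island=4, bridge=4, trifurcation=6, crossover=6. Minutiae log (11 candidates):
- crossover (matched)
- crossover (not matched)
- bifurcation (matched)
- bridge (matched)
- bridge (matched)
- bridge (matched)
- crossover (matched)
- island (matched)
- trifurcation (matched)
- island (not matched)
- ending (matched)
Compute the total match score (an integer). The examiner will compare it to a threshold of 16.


Weighted minutiae match score:
  crossover: matched, +6 (running total 6)
  crossover: not matched, +0
  bifurcation: matched, +2 (running total 8)
  bridge: matched, +4 (running total 12)
  bridge: matched, +4 (running total 16)
  bridge: matched, +4 (running total 20)
  crossover: matched, +6 (running total 26)
  island: matched, +4 (running total 30)
  trifurcation: matched, +6 (running total 36)
  island: not matched, +0
  ending: matched, +2 (running total 38)
Total score = 38
Threshold = 16; verdict = identification

38


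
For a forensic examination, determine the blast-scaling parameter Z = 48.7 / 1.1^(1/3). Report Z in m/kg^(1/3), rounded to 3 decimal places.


Scaled distance calculation:
W^(1/3) = 1.1^(1/3) = 1.03228
Z = R / W^(1/3) = 48.7 / 1.03228
Z = 47.177 m/kg^(1/3)

47.177


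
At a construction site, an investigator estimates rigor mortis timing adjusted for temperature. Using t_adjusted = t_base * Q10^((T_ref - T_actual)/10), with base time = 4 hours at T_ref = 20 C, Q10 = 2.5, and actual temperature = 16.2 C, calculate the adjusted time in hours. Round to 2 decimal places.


Rigor mortis time adjustment:
Exponent = (T_ref - T_actual) / 10 = (20 - 16.2) / 10 = 0.38
Q10 factor = 2.5^0.38 = 1.4165
t_adjusted = 4 * 1.4165 = 5.67 hours

5.67


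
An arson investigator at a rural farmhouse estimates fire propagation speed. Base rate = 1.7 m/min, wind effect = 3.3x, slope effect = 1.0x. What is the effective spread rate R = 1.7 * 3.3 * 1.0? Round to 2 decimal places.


Fire spread rate calculation:
R = R0 * wind_factor * slope_factor
= 1.7 * 3.3 * 1.0
= 5.61 * 1.0
= 5.61 m/min

5.61


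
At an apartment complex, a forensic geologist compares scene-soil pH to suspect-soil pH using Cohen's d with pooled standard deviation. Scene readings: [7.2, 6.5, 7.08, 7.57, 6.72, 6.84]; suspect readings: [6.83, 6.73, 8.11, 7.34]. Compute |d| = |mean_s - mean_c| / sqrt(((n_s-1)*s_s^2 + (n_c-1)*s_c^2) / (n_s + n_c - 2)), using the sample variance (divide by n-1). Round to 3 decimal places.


Pooled-variance Cohen's d for soil pH comparison:
Scene mean = 41.91 / 6 = 6.985
Suspect mean = 29.01 / 4 = 7.2525
Scene sample variance s_s^2 = 0.14479
Suspect sample variance s_c^2 = 0.398158
Pooled variance = ((n_s-1)*s_s^2 + (n_c-1)*s_c^2) / (n_s + n_c - 2) = 0.239803
Pooled SD = sqrt(0.239803) = 0.489697
Mean difference = -0.2675
|d| = |-0.2675| / 0.489697 = 0.546

0.546


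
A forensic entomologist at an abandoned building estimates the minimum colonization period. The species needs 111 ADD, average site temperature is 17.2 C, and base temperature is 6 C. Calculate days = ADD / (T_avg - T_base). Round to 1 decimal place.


Insect development time:
Effective temperature = avg_temp - T_base = 17.2 - 6 = 11.2 C
Days = ADD / effective_temp = 111 / 11.2 = 9.9 days

9.9


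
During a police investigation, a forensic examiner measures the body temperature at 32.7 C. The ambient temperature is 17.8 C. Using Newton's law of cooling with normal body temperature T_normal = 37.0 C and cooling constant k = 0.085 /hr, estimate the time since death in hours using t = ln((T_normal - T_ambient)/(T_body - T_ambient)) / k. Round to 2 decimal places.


Using Newton's law of cooling:
t = ln((T_normal - T_ambient) / (T_body - T_ambient)) / k
T_normal - T_ambient = 19.2
T_body - T_ambient = 14.9
Ratio = 1.288591
ln(ratio) = 0.253549
t = 0.253549 / 0.085 = 2.98 hours

2.98


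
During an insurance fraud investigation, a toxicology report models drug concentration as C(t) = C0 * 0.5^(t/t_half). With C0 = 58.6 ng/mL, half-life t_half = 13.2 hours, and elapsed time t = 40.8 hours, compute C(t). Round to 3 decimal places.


Drug concentration decay:
Number of half-lives = t / t_half = 40.8 / 13.2 = 3.090909
Decay factor = 0.5^3.090909 = 0.11736637
C(t) = 58.6 * 0.11736637 = 6.878 ng/mL

6.878


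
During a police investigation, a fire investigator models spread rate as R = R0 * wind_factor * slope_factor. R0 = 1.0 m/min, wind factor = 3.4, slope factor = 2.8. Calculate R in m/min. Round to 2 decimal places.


Fire spread rate calculation:
R = R0 * wind_factor * slope_factor
= 1.0 * 3.4 * 2.8
= 3.4 * 2.8
= 9.52 m/min

9.52


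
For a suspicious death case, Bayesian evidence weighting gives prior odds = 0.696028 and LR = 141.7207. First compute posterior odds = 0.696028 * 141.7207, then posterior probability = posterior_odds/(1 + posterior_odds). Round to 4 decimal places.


Bayesian evidence evaluation:
Posterior odds = prior_odds * LR = 0.696028 * 141.7207 = 98.64158
Posterior probability = posterior_odds / (1 + posterior_odds)
= 98.64158 / (1 + 98.64158)
= 98.64158 / 99.64158
= 0.9900

0.9900


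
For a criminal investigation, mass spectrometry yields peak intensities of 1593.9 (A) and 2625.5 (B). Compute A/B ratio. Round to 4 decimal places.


Spectral peak ratio:
Peak A = 1593.9 counts
Peak B = 2625.5 counts
Ratio = 1593.9 / 2625.5 = 0.6071

0.6071


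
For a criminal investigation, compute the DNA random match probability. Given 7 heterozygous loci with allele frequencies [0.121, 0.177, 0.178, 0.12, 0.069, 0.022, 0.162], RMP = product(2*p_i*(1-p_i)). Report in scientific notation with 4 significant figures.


Computing RMP for 7 loci:
Locus 1: 2 * 0.121 * 0.879 = 0.212718
Locus 2: 2 * 0.177 * 0.823 = 0.291342
Locus 3: 2 * 0.178 * 0.822 = 0.292632
Locus 4: 2 * 0.12 * 0.88 = 0.2112
Locus 5: 2 * 0.069 * 0.931 = 0.128478
Locus 6: 2 * 0.022 * 0.978 = 0.043032
Locus 7: 2 * 0.162 * 0.838 = 0.271512
RMP = 5.750e-06

5.750e-06


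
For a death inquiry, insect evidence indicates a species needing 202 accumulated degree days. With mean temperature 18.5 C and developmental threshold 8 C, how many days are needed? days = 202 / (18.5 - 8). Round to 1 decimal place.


Insect development time:
Effective temperature = avg_temp - T_base = 18.5 - 8 = 10.5 C
Days = ADD / effective_temp = 202 / 10.5 = 19.2 days

19.2


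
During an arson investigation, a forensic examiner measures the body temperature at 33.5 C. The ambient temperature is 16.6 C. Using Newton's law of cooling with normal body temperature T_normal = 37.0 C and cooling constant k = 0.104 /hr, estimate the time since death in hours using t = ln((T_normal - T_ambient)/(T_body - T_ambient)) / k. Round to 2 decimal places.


Using Newton's law of cooling:
t = ln((T_normal - T_ambient) / (T_body - T_ambient)) / k
T_normal - T_ambient = 20.4
T_body - T_ambient = 16.9
Ratio = 1.207101
ln(ratio) = 0.188222
t = 0.188222 / 0.104 = 1.81 hours

1.81


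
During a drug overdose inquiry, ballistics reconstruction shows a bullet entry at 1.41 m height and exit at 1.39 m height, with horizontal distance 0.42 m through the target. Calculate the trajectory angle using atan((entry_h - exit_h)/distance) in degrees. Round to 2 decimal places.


Bullet trajectory angle:
Height difference = 1.41 - 1.39 = 0.02 m
angle = atan(0.02 / 0.42)
angle = atan(0.047619)
angle = 2.73 degrees

2.73


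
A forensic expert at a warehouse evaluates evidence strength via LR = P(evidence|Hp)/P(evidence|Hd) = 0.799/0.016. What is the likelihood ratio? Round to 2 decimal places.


Likelihood ratio calculation:
LR = P(E|Hp) / P(E|Hd)
LR = 0.799 / 0.016
LR = 49.94

49.94


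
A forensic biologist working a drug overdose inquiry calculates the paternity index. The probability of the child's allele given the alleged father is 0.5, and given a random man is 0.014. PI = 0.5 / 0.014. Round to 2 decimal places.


Paternity Index calculation:
PI = P(allele|father) / P(allele|random)
PI = 0.5 / 0.014
PI = 35.71

35.71


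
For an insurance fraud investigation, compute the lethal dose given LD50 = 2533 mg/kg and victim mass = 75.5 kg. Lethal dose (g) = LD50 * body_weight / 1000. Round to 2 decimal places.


Lethal dose calculation:
Lethal dose = LD50 * body_weight / 1000
= 2533 * 75.5 / 1000
= 191241.5 / 1000
= 191.24 g

191.24


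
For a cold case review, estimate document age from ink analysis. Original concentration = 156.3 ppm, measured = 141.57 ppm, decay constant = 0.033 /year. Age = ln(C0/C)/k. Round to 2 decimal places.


Document age estimation:
C0/C = 156.3 / 141.57 = 1.104047
ln(C0/C) = 0.098983
t = 0.098983 / 0.033 = 3.00 years

3.00


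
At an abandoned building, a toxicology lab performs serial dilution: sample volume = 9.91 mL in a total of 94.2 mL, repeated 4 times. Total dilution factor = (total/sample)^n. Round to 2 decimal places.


Dilution factor calculation:
Single dilution = V_total / V_sample = 94.2 / 9.91 ≈ 9.50555
Number of dilutions = 4
Total DF = (94.2 / 9.91)^4 (full precision, rounded at the end) = 8164.11

8164.11


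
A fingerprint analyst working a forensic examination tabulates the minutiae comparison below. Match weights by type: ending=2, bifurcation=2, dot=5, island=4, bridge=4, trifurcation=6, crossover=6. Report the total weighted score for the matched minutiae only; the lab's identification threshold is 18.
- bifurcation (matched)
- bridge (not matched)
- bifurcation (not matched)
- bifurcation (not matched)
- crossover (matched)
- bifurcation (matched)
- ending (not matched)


Weighted minutiae match score:
  bifurcation: matched, +2 (running total 2)
  bridge: not matched, +0
  bifurcation: not matched, +0
  bifurcation: not matched, +0
  crossover: matched, +6 (running total 8)
  bifurcation: matched, +2 (running total 10)
  ending: not matched, +0
Total score = 10
Threshold = 18; verdict = inconclusive

10


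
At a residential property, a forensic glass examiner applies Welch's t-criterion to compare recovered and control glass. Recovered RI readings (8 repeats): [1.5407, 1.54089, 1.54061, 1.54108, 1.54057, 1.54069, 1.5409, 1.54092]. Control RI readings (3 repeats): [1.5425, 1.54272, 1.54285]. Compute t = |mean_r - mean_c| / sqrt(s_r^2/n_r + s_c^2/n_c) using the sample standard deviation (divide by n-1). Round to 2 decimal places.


Welch's t-criterion for glass RI comparison:
Recovered mean = sum / n_r = 12.32636 / 8 = 1.540795
Control mean = sum / n_c = 4.62807 / 3 = 1.54269
Recovered sample variance s_r^2 = 3.16857e-08
Control sample variance s_c^2 = 3.13e-08
Welch SE (unpooled) = sqrt(s_r^2/n_r + s_c^2/n_c) = sqrt(3.96071e-09 + 1.04333e-08) = sqrt(1.4394e-08) = 0.000119975
|mean_r - mean_c| = 0.001895
t = 0.001895 / 0.000119975 = 15.79

15.79


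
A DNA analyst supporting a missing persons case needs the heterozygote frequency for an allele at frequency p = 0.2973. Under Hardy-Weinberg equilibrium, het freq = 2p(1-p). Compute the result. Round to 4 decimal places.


Hardy-Weinberg heterozygote frequency:
q = 1 - p = 1 - 0.2973 = 0.7027
2pq = 2 * 0.2973 * 0.7027 = 0.4178

0.4178


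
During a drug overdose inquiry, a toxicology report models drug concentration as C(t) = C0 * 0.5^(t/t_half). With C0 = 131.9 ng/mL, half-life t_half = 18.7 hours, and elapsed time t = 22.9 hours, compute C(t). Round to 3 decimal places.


Drug concentration decay:
Number of half-lives = t / t_half = 22.9 / 18.7 = 1.224599
Decay factor = 0.5^1.224599 = 0.42791644
C(t) = 131.9 * 0.42791644 = 56.442 ng/mL

56.442


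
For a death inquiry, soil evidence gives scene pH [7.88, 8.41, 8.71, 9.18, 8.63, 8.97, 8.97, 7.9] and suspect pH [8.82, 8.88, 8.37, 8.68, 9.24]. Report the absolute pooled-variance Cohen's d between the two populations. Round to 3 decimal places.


Pooled-variance Cohen's d for soil pH comparison:
Scene mean = 68.65 / 8 = 8.58125
Suspect mean = 43.99 / 5 = 8.798
Scene sample variance s_s^2 = 0.237841
Suspect sample variance s_c^2 = 0.09992
Pooled variance = ((n_s-1)*s_s^2 + (n_c-1)*s_c^2) / (n_s + n_c - 2) = 0.187688
Pooled SD = sqrt(0.187688) = 0.43323
Mean difference = -0.21675
|d| = |-0.21675| / 0.43323 = 0.500

0.500


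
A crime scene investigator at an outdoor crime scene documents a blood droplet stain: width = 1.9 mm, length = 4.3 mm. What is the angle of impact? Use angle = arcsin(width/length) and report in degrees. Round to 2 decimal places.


Blood spatter impact angle calculation:
width / length = 1.9 / 4.3 = 0.44186
angle = arcsin(0.44186)
angle = 26.22 degrees

26.22


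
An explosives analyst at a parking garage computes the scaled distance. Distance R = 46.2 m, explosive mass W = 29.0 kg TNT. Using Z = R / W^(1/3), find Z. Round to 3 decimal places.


Scaled distance calculation:
W^(1/3) = 29.0^(1/3) = 3.072317
Z = R / W^(1/3) = 46.2 / 3.072317
Z = 15.038 m/kg^(1/3)

15.038


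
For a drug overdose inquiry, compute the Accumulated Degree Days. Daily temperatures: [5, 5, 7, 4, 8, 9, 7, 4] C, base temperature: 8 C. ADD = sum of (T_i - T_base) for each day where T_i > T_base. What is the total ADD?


Computing ADD day by day:
Day 1: max(0, 5 - 8) = 0
Day 2: max(0, 5 - 8) = 0
Day 3: max(0, 7 - 8) = 0
Day 4: max(0, 4 - 8) = 0
Day 5: max(0, 8 - 8) = 0
Day 6: max(0, 9 - 8) = 1
Day 7: max(0, 7 - 8) = 0
Day 8: max(0, 4 - 8) = 0
Total ADD = 1

1


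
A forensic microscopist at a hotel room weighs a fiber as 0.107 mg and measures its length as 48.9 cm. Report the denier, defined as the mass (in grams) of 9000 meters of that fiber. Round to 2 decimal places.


Denier calculation:
Mass in grams = 0.107 mg / 1000 = 0.000107 g
Length in meters = 48.9 cm / 100 = 0.489 m
Linear density = mass / length = 0.000107 / 0.489 = 0.00021881 g/m
Denier = (g/m) * 9000 = 0.00021881 * 9000 = 1.97

1.97


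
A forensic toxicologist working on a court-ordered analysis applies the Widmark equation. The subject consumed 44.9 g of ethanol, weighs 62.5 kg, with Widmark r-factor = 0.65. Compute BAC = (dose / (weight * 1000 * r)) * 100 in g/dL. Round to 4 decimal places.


Applying the Widmark formula:
BAC = (dose_g / (body_wt * 1000 * r)) * 100
Denominator = 62.5 * 1000 * 0.65 = 40625
BAC = (44.9 / 40625) * 100
BAC = 0.1105 g/dL

0.1105


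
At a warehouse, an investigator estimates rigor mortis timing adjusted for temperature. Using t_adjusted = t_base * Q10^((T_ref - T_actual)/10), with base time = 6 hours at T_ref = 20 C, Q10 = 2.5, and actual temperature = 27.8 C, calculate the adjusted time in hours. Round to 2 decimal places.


Rigor mortis time adjustment:
Exponent = (T_ref - T_actual) / 10 = (20 - 27.8) / 10 = -0.78
Q10 factor = 2.5^-0.78 = 0.48934
t_adjusted = 6 * 0.48934 = 2.94 hours

2.94


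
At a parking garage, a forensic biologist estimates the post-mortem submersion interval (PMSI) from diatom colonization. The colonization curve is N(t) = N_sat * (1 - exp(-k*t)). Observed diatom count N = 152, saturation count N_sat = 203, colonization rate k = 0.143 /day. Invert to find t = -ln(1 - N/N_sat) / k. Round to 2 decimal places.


PMSI from diatom colonization curve:
N / N_sat = 152 / 203 = 0.748768
1 - N/N_sat = 0.251232
ln(1 - N/N_sat) = -1.381378
t = -ln(1 - N/N_sat) / k = -(-1.381378) / 0.143 = 9.66 days

9.66


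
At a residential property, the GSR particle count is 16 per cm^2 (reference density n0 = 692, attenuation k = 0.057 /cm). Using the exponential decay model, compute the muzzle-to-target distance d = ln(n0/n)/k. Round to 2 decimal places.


GSR distance calculation:
n0/n = 692 / 16 = 43.25
ln(n0/n) = 3.766997
d = 3.766997 / 0.057 = 66.09 cm

66.09


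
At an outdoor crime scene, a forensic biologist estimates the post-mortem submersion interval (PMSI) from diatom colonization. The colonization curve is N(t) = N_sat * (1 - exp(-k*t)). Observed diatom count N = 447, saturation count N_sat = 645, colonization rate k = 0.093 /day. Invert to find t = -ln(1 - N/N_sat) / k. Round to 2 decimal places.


PMSI from diatom colonization curve:
N / N_sat = 447 / 645 = 0.693023
1 - N/N_sat = 0.306977
ln(1 - N/N_sat) = -1.180982
t = -ln(1 - N/N_sat) / k = -(-1.180982) / 0.093 = 12.70 days

12.70


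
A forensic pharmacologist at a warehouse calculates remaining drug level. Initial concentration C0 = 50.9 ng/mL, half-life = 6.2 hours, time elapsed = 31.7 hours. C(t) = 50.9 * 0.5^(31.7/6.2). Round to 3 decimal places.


Drug concentration decay:
Number of half-lives = t / t_half = 31.7 / 6.2 = 5.112903
Decay factor = 0.5^5.112903 = 0.02889767
C(t) = 50.9 * 0.02889767 = 1.471 ng/mL

1.471


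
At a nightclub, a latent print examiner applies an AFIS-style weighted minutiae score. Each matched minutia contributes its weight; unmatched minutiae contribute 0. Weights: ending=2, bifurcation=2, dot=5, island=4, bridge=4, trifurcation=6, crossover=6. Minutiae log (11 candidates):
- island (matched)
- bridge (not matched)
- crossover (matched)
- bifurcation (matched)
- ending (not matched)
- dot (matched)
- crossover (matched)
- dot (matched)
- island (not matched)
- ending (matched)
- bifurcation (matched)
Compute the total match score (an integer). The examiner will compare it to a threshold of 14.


Weighted minutiae match score:
  island: matched, +4 (running total 4)
  bridge: not matched, +0
  crossover: matched, +6 (running total 10)
  bifurcation: matched, +2 (running total 12)
  ending: not matched, +0
  dot: matched, +5 (running total 17)
  crossover: matched, +6 (running total 23)
  dot: matched, +5 (running total 28)
  island: not matched, +0
  ending: matched, +2 (running total 30)
  bifurcation: matched, +2 (running total 32)
Total score = 32
Threshold = 14; verdict = identification

32


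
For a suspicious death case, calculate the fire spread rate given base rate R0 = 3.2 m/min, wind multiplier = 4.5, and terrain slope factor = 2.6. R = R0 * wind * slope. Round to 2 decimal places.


Fire spread rate calculation:
R = R0 * wind_factor * slope_factor
= 3.2 * 4.5 * 2.6
= 14.4 * 2.6
= 37.44 m/min

37.44


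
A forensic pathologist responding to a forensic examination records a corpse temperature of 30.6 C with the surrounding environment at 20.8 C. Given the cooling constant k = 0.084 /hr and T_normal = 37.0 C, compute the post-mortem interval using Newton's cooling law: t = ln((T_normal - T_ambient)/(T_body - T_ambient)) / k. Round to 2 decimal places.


Using Newton's law of cooling:
t = ln((T_normal - T_ambient) / (T_body - T_ambient)) / k
T_normal - T_ambient = 16.2
T_body - T_ambient = 9.8
Ratio = 1.653061
ln(ratio) = 0.502629
t = 0.502629 / 0.084 = 5.98 hours

5.98


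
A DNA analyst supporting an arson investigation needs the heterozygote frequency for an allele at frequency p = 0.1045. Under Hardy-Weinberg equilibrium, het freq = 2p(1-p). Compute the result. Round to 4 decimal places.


Hardy-Weinberg heterozygote frequency:
q = 1 - p = 1 - 0.1045 = 0.8955
2pq = 2 * 0.1045 * 0.8955 = 0.1872

0.1872


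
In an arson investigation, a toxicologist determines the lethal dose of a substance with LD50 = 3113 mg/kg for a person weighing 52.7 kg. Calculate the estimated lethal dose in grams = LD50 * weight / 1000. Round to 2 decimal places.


Lethal dose calculation:
Lethal dose = LD50 * body_weight / 1000
= 3113 * 52.7 / 1000
= 164055.1 / 1000
= 164.06 g

164.06


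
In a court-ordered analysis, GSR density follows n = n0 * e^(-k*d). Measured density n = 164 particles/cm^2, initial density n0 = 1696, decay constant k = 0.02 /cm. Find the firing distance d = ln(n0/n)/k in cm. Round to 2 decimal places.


GSR distance calculation:
n0/n = 1696 / 164 = 10.341463
ln(n0/n) = 2.336161
d = 2.336161 / 0.02 = 116.81 cm

116.81


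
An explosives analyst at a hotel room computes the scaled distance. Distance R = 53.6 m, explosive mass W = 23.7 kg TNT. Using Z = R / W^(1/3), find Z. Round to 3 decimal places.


Scaled distance calculation:
W^(1/3) = 23.7^(1/3) = 2.87243
Z = R / W^(1/3) = 53.6 / 2.87243
Z = 18.660 m/kg^(1/3)

18.660


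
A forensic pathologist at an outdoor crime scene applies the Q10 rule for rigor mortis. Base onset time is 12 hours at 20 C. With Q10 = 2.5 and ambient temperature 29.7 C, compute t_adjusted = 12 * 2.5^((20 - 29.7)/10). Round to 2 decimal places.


Rigor mortis time adjustment:
Exponent = (T_ref - T_actual) / 10 = (20 - 29.7) / 10 = -0.97
Q10 factor = 2.5^-0.97 = 0.41115
t_adjusted = 12 * 0.41115 = 4.93 hours

4.93


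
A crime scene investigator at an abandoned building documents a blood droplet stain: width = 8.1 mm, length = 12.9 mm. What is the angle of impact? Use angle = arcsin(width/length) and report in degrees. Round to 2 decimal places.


Blood spatter impact angle calculation:
width / length = 8.1 / 12.9 = 0.627907
angle = arcsin(0.627907)
angle = 38.90 degrees

38.90


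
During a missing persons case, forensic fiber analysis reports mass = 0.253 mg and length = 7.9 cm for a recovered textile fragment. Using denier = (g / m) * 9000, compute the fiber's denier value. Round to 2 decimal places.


Denier calculation:
Mass in grams = 0.253 mg / 1000 = 0.000253 g
Length in meters = 7.9 cm / 100 = 0.079 m
Linear density = mass / length = 0.000253 / 0.079 = 0.00320253 g/m
Denier = (g/m) * 9000 = 0.00320253 * 9000 = 28.82

28.82


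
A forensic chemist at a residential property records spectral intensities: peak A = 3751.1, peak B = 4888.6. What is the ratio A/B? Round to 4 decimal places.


Spectral peak ratio:
Peak A = 3751.1 counts
Peak B = 4888.6 counts
Ratio = 3751.1 / 4888.6 = 0.7673

0.7673


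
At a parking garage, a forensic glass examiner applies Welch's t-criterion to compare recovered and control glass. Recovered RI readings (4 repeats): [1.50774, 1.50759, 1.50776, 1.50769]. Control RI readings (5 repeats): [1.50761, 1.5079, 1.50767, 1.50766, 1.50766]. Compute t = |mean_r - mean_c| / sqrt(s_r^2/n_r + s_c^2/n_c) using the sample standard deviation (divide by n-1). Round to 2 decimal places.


Welch's t-criterion for glass RI comparison:
Recovered mean = sum / n_r = 6.03078 / 4 = 1.507695
Control mean = sum / n_c = 7.5385 / 5 = 1.5077
Recovered sample variance s_r^2 = 5.76667e-09
Control sample variance s_c^2 = 1.305e-08
Welch SE (unpooled) = sqrt(s_r^2/n_r + s_c^2/n_c) = sqrt(1.44167e-09 + 2.61e-09) = sqrt(4.05167e-09) = 6.36527e-05
|mean_r - mean_c| = 5e-06
t = 5e-06 / 6.36527e-05 = 0.08

0.08


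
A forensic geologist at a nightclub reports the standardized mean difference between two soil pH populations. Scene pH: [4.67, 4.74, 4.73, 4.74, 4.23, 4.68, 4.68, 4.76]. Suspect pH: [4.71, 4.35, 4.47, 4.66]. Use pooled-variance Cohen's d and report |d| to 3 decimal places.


Pooled-variance Cohen's d for soil pH comparison:
Scene mean = 37.23 / 8 = 4.65375
Suspect mean = 18.19 / 4 = 4.5475
Scene sample variance s_s^2 = 0.030455
Suspect sample variance s_c^2 = 0.028025
Pooled variance = ((n_s-1)*s_s^2 + (n_c-1)*s_c^2) / (n_s + n_c - 2) = 0.029726
Pooled SD = sqrt(0.029726) = 0.172412
Mean difference = 0.10625
|d| = |0.10625| / 0.172412 = 0.616

0.616


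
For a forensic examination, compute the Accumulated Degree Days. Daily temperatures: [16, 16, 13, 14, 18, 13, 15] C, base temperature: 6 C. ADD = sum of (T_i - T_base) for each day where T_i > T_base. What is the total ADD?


Computing ADD day by day:
Day 1: max(0, 16 - 6) = 10
Day 2: max(0, 16 - 6) = 10
Day 3: max(0, 13 - 6) = 7
Day 4: max(0, 14 - 6) = 8
Day 5: max(0, 18 - 6) = 12
Day 6: max(0, 13 - 6) = 7
Day 7: max(0, 15 - 6) = 9
Total ADD = 63

63


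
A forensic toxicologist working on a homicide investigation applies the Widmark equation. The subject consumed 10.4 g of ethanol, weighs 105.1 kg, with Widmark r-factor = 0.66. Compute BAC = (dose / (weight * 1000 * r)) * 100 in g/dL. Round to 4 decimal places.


Applying the Widmark formula:
BAC = (dose_g / (body_wt * 1000 * r)) * 100
Denominator = 105.1 * 1000 * 0.66 = 69366
BAC = (10.4 / 69366) * 100
BAC = 0.0150 g/dL

0.0150


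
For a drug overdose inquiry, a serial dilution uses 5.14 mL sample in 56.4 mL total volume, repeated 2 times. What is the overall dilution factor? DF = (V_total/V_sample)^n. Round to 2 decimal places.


Dilution factor calculation:
Single dilution = V_total / V_sample = 56.4 / 5.14 ≈ 10.972763
Number of dilutions = 2
Total DF = (56.4 / 5.14)^2 (full precision, rounded at the end) = 120.40

120.40


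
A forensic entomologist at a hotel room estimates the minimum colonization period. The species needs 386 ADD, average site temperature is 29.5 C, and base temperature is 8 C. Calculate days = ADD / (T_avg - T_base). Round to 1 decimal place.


Insect development time:
Effective temperature = avg_temp - T_base = 29.5 - 8 = 21.5 C
Days = ADD / effective_temp = 386 / 21.5 = 18.0 days

18.0


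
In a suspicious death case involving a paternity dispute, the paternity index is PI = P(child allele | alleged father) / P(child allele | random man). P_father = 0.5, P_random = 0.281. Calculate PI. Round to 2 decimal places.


Paternity Index calculation:
PI = P(allele|father) / P(allele|random)
PI = 0.5 / 0.281
PI = 1.78

1.78


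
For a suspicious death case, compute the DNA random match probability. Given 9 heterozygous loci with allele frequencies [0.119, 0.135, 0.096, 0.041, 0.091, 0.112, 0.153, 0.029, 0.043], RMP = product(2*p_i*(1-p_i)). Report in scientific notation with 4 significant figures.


Computing RMP for 9 loci:
Locus 1: 2 * 0.119 * 0.881 = 0.209678
Locus 2: 2 * 0.135 * 0.865 = 0.23355
Locus 3: 2 * 0.096 * 0.904 = 0.173568
Locus 4: 2 * 0.041 * 0.959 = 0.078638
Locus 5: 2 * 0.091 * 0.909 = 0.165438
Locus 6: 2 * 0.112 * 0.888 = 0.198912
Locus 7: 2 * 0.153 * 0.847 = 0.259182
Locus 8: 2 * 0.029 * 0.971 = 0.056318
Locus 9: 2 * 0.043 * 0.957 = 0.082302
RMP = 2.642e-08

2.642e-08


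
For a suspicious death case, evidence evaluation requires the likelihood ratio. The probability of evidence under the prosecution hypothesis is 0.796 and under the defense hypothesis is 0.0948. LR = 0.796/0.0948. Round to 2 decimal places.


Likelihood ratio calculation:
LR = P(E|Hp) / P(E|Hd)
LR = 0.796 / 0.0948
LR = 8.40

8.40


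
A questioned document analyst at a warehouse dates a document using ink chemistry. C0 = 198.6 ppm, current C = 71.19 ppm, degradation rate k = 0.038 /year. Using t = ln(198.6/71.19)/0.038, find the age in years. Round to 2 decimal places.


Document age estimation:
C0/C = 198.6 / 71.19 = 2.789718
ln(C0/C) = 1.025941
t = 1.025941 / 0.038 = 27.00 years

27.00


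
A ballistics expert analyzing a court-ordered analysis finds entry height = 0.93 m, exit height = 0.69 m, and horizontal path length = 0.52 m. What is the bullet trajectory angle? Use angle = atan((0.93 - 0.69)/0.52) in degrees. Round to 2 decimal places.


Bullet trajectory angle:
Height difference = 0.93 - 0.69 = 0.24 m
angle = atan(0.24 / 0.52)
angle = atan(0.461538)
angle = 24.78 degrees

24.78


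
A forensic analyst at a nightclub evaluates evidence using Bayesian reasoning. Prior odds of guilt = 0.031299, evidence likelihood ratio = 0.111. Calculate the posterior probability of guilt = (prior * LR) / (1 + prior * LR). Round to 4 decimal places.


Bayesian evidence evaluation:
Posterior odds = prior_odds * LR = 0.031299 * 0.111 = 0.003474189
Posterior probability = posterior_odds / (1 + posterior_odds)
= 0.003474189 / (1 + 0.003474189)
= 0.003474189 / 1.003474189
= 0.0035

0.0035


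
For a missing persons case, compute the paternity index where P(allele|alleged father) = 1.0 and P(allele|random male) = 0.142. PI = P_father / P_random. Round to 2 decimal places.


Paternity Index calculation:
PI = P(allele|father) / P(allele|random)
PI = 1.0 / 0.142
PI = 7.04

7.04


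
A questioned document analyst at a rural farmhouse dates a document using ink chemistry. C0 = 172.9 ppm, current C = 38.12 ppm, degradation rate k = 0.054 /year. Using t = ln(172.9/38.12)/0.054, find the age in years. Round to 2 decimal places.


Document age estimation:
C0/C = 172.9 / 38.12 = 4.535677
ln(C0/C) = 1.511974
t = 1.511974 / 0.054 = 28.00 years

28.00


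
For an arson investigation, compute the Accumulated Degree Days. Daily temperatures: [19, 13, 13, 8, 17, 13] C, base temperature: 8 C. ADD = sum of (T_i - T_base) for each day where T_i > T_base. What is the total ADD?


Computing ADD day by day:
Day 1: max(0, 19 - 8) = 11
Day 2: max(0, 13 - 8) = 5
Day 3: max(0, 13 - 8) = 5
Day 4: max(0, 8 - 8) = 0
Day 5: max(0, 17 - 8) = 9
Day 6: max(0, 13 - 8) = 5
Total ADD = 35

35


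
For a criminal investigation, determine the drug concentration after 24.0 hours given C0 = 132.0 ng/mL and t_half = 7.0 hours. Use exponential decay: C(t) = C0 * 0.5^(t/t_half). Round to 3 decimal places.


Drug concentration decay:
Number of half-lives = t / t_half = 24.0 / 7.0 = 3.428571
Decay factor = 0.5^3.428571 = 0.09287467
C(t) = 132.0 * 0.09287467 = 12.259 ng/mL

12.259


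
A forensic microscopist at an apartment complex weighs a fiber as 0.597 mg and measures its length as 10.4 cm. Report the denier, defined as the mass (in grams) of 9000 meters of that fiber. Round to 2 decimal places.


Denier calculation:
Mass in grams = 0.597 mg / 1000 = 0.000597 g
Length in meters = 10.4 cm / 100 = 0.104 m
Linear density = mass / length = 0.000597 / 0.104 = 0.00574038 g/m
Denier = (g/m) * 9000 = 0.00574038 * 9000 = 51.66

51.66


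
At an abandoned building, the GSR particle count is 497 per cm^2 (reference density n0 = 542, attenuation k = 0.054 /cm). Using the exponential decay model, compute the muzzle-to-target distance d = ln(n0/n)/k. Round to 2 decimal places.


GSR distance calculation:
n0/n = 542 / 497 = 1.090543
ln(n0/n) = 0.086676
d = 0.086676 / 0.054 = 1.61 cm

1.61


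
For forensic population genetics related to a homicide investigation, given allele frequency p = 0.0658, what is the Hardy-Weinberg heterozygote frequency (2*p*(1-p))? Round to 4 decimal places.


Hardy-Weinberg heterozygote frequency:
q = 1 - p = 1 - 0.0658 = 0.9342
2pq = 2 * 0.0658 * 0.9342 = 0.1229

0.1229


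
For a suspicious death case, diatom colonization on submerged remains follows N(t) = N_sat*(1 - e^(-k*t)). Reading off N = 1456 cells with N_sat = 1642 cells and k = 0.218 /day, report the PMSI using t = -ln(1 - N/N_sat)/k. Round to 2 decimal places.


PMSI from diatom colonization curve:
N / N_sat = 1456 / 1642 = 0.886724
1 - N/N_sat = 0.113276
ln(1 - N/N_sat) = -2.177928
t = -ln(1 - N/N_sat) / k = -(-2.177928) / 0.218 = 9.99 days

9.99


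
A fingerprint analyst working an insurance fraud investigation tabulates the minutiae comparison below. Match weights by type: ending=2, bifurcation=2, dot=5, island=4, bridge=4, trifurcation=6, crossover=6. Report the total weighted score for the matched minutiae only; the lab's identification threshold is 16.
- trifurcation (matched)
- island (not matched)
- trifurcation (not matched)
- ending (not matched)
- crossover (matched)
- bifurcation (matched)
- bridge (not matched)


Weighted minutiae match score:
  trifurcation: matched, +6 (running total 6)
  island: not matched, +0
  trifurcation: not matched, +0
  ending: not matched, +0
  crossover: matched, +6 (running total 12)
  bifurcation: matched, +2 (running total 14)
  bridge: not matched, +0
Total score = 14
Threshold = 16; verdict = inconclusive

14


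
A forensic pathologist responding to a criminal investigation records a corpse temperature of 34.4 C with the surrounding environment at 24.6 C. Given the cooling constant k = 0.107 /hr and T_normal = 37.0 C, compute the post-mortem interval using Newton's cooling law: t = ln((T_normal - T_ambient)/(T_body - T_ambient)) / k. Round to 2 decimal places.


Using Newton's law of cooling:
t = ln((T_normal - T_ambient) / (T_body - T_ambient)) / k
T_normal - T_ambient = 12.4
T_body - T_ambient = 9.8
Ratio = 1.265306
ln(ratio) = 0.235314
t = 0.235314 / 0.107 = 2.20 hours

2.20


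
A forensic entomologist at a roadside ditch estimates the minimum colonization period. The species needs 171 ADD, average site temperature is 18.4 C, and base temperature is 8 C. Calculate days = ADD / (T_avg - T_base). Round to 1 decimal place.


Insect development time:
Effective temperature = avg_temp - T_base = 18.4 - 8 = 10.4 C
Days = ADD / effective_temp = 171 / 10.4 = 16.4 days

16.4


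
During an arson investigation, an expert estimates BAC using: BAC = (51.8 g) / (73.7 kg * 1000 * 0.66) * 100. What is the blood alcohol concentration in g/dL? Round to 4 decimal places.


Applying the Widmark formula:
BAC = (dose_g / (body_wt * 1000 * r)) * 100
Denominator = 73.7 * 1000 * 0.66 = 48642
BAC = (51.8 / 48642) * 100
BAC = 0.1065 g/dL

0.1065


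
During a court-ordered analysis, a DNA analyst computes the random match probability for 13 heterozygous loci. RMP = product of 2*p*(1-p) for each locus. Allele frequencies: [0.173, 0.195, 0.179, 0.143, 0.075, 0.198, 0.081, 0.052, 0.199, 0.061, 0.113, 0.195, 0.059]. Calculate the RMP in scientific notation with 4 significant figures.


Computing RMP for 13 loci:
Locus 1: 2 * 0.173 * 0.827 = 0.286142
Locus 2: 2 * 0.195 * 0.805 = 0.31395
Locus 3: 2 * 0.179 * 0.821 = 0.293918
Locus 4: 2 * 0.143 * 0.857 = 0.245102
Locus 5: 2 * 0.075 * 0.925 = 0.13875
Locus 6: 2 * 0.198 * 0.802 = 0.317592
Locus 7: 2 * 0.081 * 0.919 = 0.148878
Locus 8: 2 * 0.052 * 0.948 = 0.098592
Locus 9: 2 * 0.199 * 0.801 = 0.318798
Locus 10: 2 * 0.061 * 0.939 = 0.114558
Locus 11: 2 * 0.113 * 0.887 = 0.200462
Locus 12: 2 * 0.195 * 0.805 = 0.31395
Locus 13: 2 * 0.059 * 0.941 = 0.111038
RMP = 1.068e-09

1.068e-09


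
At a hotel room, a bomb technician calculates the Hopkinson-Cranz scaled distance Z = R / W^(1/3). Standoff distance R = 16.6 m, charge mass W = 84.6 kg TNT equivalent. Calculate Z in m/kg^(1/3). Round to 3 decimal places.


Scaled distance calculation:
W^(1/3) = 84.6^(1/3) = 4.389922
Z = R / W^(1/3) = 16.6 / 4.389922
Z = 3.781 m/kg^(1/3)

3.781
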